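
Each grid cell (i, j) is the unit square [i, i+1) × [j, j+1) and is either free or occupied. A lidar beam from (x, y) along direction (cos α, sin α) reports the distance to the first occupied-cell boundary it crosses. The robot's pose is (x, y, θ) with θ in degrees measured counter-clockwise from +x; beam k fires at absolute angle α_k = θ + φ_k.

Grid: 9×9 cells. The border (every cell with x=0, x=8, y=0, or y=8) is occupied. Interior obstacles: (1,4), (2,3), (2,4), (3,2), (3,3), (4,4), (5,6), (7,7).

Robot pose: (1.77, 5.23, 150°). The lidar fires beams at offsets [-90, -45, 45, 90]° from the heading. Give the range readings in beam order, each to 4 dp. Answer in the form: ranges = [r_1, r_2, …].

ranges = [3.1985, 2.8677, 0.7972, 0.2656]

beam 1: φ=-90°, α=60°
  dir = (cos 60°, sin 60°) = (0.5000, 0.8660); from cell (1,5)
  next x-line at t=0.4600, next y-line at t=0.8891; Δt_x=2.0000, Δt_y=1.1547
    x: enter (2,5) at t=0.4600
    y: enter (2,6) at t=0.8891
    y: enter (2,7) at t=2.0438
    x: enter (3,7) at t=2.4600
    y: enter (3,8) at t=3.1985 ← occupied
  → r_1 = 3.1985
beam 2: φ=-45°, α=105°
  dir = (cos 105°, sin 105°) = (-0.2588, 0.9659); from cell (1,5)
  next x-line at t=2.9751, next y-line at t=0.7972; Δt_x=3.8637, Δt_y=1.0353
    y: enter (1,6) at t=0.7972
    y: enter (1,7) at t=1.8324
    y: enter (1,8) at t=2.8677 ← occupied
  → r_2 = 2.8677
beam 3: φ=45°, α=195°
  dir = (cos 195°, sin 195°) = (-0.9659, -0.2588); from cell (1,5)
  next x-line at t=0.7972, next y-line at t=0.8887; Δt_x=1.0353, Δt_y=3.8637
    x: enter (0,5) at t=0.7972 ← occupied
  → r_3 = 0.7972
beam 4: φ=90°, α=240°
  dir = (cos 240°, sin 240°) = (-0.5000, -0.8660); from cell (1,5)
  next x-line at t=1.5400, next y-line at t=0.2656; Δt_x=2.0000, Δt_y=1.1547
    y: enter (1,4) at t=0.2656 ← occupied
  → r_4 = 0.2656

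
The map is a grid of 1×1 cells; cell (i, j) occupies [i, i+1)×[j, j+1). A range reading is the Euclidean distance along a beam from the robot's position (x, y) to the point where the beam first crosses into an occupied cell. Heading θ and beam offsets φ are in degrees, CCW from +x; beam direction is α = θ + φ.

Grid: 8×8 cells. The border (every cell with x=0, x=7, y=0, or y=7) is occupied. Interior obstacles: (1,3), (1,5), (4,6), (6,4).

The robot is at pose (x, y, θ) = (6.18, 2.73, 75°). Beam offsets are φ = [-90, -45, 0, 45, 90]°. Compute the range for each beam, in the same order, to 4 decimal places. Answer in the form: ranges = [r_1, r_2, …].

beam 1: φ=-90°, α=345°
  d=(0.9659,-0.2588)  start (6,2)  tX=0.8489 tY=2.8205  stride 1/|dx|=1.0353 1/|dy|=3.8637
    cross x-line → (7,2), t=0.8489 (wall)
  → r_1 = 0.8489
beam 2: φ=-45°, α=30°
  d=(0.8660,0.5000)  start (6,2)  tX=0.9469 tY=0.5400  stride 1/|dx|=1.1547 1/|dy|=2.0000
    cross y-line → (6,3), t=0.5400
    cross x-line → (7,3), t=0.9469 (wall)
  → r_2 = 0.9469
beam 3: φ=0°, α=75°
  d=(0.2588,0.9659)  start (6,2)  tX=3.1682 tY=0.2795  stride 1/|dx|=3.8637 1/|dy|=1.0353
    cross y-line → (6,3), t=0.2795
    cross y-line → (6,4), t=1.3148 (wall)
  → r_3 = 1.3148
beam 4: φ=45°, α=120°
  d=(-0.5000,0.8660)  start (6,2)  tX=0.3600 tY=0.3118  stride 1/|dx|=2.0000 1/|dy|=1.1547
    cross y-line → (6,3), t=0.3118
    cross x-line → (5,3), t=0.3600
    cross y-line → (5,4), t=1.4665
    cross x-line → (4,4), t=2.3600
    cross y-line → (4,5), t=2.6212
    cross y-line → (4,6), t=3.7759 (wall)
  → r_4 = 3.7759
beam 5: φ=90°, α=165°
  d=(-0.9659,0.2588)  start (6,2)  tX=0.1863 tY=1.0432  stride 1/|dx|=1.0353 1/|dy|=3.8637
    cross x-line → (5,2), t=0.1863
    cross y-line → (5,3), t=1.0432
    cross x-line → (4,3), t=1.2216
    cross x-line → (3,3), t=2.2569
    cross x-line → (2,3), t=3.2922
    cross x-line → (1,3), t=4.3275 (wall)
  → r_5 = 4.3275

ranges = [0.8489, 0.9469, 1.3148, 3.7759, 4.3275]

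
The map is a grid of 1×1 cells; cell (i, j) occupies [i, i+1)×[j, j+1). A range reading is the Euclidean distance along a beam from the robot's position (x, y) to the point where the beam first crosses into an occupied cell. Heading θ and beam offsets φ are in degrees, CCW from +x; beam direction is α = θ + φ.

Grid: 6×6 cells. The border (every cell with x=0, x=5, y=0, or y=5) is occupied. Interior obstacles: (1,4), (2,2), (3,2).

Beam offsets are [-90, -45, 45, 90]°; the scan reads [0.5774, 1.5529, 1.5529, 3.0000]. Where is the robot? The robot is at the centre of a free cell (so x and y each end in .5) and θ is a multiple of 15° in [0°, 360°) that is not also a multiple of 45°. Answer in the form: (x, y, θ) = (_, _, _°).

(x, y, θ) = (3.5, 4.5, 210°)

Enumerate (i+0.5, j+0.5, θ) over the 13 free cells and 16 admissible headings. For each, cast all 4 beams and compare to the given ranges.
  (3.5, 3.5, 195°): beam 1 = 1.5529 ≠ 0.5774 ✗
  (3.5, 1.5, 165°): beam 1 = 0.5176 ≠ 0.5774 ✗
  (4.5, 1.5, 255°): beam 1 = 1.9319 ≠ 0.5774 ✗
  (1.5, 1.5, 105°): beam 1 = 1.9319 ≠ 0.5774 ✗
  …
  (3.5, 4.5, 210°): r_1=0.5774, r_2=1.5529, r_3=1.5529, r_4=3.0000 — all match ✓
Only this pose fits every beam.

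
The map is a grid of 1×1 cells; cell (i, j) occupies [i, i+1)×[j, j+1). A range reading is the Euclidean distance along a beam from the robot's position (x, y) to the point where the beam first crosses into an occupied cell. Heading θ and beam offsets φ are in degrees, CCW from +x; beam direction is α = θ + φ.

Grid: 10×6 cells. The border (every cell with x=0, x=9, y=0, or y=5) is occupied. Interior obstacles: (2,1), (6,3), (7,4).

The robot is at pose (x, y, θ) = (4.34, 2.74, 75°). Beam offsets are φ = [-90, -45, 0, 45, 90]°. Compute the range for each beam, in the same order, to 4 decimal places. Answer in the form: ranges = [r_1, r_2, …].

ranges = [4.8244, 1.9168, 2.3397, 2.6096, 3.4578]

beam 1: φ=-90°, α=345°
  cosα=0.9659 sinα=-0.2588 | (4,2) | tMaxX 0.6833 tMaxY 2.8591 | tΔX 1.0353 tΔY 3.8637
    t=0.6833 [x] (5,2)
    t=1.7186 [x] (6,2)
    t=2.7538 [x] (7,2)
    t=2.8591 [y] (7,1)
    t=3.7891 [x] (8,1)
    t=4.8244 [x] (9,1) — stop
  → r_1 = 4.8244
beam 2: φ=-45°, α=30°
  cosα=0.8660 sinα=0.5000 | (4,2) | tMaxX 0.7621 tMaxY 0.5200 | tΔX 1.1547 tΔY 2.0000
    t=0.5200 [y] (4,3)
    t=0.7621 [x] (5,3)
    t=1.9168 [x] (6,3) — stop
  → r_2 = 1.9168
beam 3: φ=0°, α=75°
  cosα=0.2588 sinα=0.9659 | (4,2) | tMaxX 2.5500 tMaxY 0.2692 | tΔX 3.8637 tΔY 1.0353
    t=0.2692 [y] (4,3)
    t=1.3044 [y] (4,4)
    t=2.3397 [y] (4,5) — stop
  → r_3 = 2.3397
beam 4: φ=45°, α=120°
  cosα=-0.5000 sinα=0.8660 | (4,2) | tMaxX 0.6800 tMaxY 0.3002 | tΔX 2.0000 tΔY 1.1547
    t=0.3002 [y] (4,3)
    t=0.6800 [x] (3,3)
    t=1.4549 [y] (3,4)
    t=2.6096 [y] (3,5) — stop
  → r_4 = 2.6096
beam 5: φ=90°, α=165°
  cosα=-0.9659 sinα=0.2588 | (4,2) | tMaxX 0.3520 tMaxY 1.0046 | tΔX 1.0353 tΔY 3.8637
    t=0.3520 [x] (3,2)
    t=1.0046 [y] (3,3)
    t=1.3873 [x] (2,3)
    t=2.4225 [x] (1,3)
    t=3.4578 [x] (0,3) — stop
  → r_5 = 3.4578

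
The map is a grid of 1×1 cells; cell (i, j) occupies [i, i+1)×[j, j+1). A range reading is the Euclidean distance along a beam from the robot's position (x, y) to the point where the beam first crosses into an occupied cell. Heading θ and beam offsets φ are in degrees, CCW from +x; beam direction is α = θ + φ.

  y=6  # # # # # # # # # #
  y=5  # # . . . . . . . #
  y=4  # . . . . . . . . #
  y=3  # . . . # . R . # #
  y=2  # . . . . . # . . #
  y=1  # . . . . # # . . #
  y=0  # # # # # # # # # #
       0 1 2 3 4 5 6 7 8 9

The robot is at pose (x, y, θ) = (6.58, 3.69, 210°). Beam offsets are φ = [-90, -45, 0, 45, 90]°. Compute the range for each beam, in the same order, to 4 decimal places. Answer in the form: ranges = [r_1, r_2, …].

beam 1: φ=-90°, α=120°
  cosα=-0.5000 sinα=0.8660 | (6,3) | tMaxX 1.1600 tMaxY 0.3580 | tΔX 2.0000 tΔY 1.1547
    t=0.3580 [y] (6,4)
    t=1.1600 [x] (5,4)
    t=1.5127 [y] (5,5)
    t=2.6674 [y] (5,6) — stop
  → r_1 = 2.6674
beam 2: φ=-45°, α=165°
  cosα=-0.9659 sinα=0.2588 | (6,3) | tMaxX 0.6005 tMaxY 1.1977 | tΔX 1.0353 tΔY 3.8637
    t=0.6005 [x] (5,3)
    t=1.1977 [y] (5,4)
    t=1.6357 [x] (4,4)
    t=2.6710 [x] (3,4)
    t=3.7063 [x] (2,4)
    t=4.7416 [x] (1,4)
    t=5.0615 [y] (1,5) — stop
  → r_2 = 5.0615
beam 3: φ=0°, α=210°
  cosα=-0.8660 sinα=-0.5000 | (6,3) | tMaxX 0.6697 tMaxY 1.3800 | tΔX 1.1547 tΔY 2.0000
    t=0.6697 [x] (5,3)
    t=1.3800 [y] (5,2)
    t=1.8244 [x] (4,2)
    t=2.9791 [x] (3,2)
    t=3.3800 [y] (3,1)
    t=4.1338 [x] (2,1)
    t=5.2885 [x] (1,1)
    t=5.3800 [y] (1,0) — stop
  → r_3 = 5.3800
beam 4: φ=45°, α=255°
  cosα=-0.2588 sinα=-0.9659 | (6,3) | tMaxX 2.2409 tMaxY 0.7143 | tΔX 3.8637 tΔY 1.0353
    t=0.7143 [y] (6,2) — stop
  → r_4 = 0.7143
beam 5: φ=90°, α=300°
  cosα=0.5000 sinα=-0.8660 | (6,3) | tMaxX 0.8400 tMaxY 0.7967 | tΔX 2.0000 tΔY 1.1547
    t=0.7967 [y] (6,2) — stop
  → r_5 = 0.7967

ranges = [2.6674, 5.0615, 5.3800, 0.7143, 0.7967]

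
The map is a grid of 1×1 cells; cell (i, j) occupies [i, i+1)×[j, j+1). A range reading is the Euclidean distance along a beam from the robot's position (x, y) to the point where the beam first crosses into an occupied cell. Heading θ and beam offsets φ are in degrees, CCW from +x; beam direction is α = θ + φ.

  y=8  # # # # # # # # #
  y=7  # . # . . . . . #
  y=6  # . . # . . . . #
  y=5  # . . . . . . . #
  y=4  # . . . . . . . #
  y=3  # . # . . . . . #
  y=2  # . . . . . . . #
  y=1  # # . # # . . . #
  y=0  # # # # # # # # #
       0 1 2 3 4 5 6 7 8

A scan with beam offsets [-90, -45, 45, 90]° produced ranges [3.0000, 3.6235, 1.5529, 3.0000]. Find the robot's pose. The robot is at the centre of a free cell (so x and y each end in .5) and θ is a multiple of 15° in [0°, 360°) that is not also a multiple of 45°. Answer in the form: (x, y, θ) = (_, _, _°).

Candidates: 43 free-cell centres × 16 headings = 688 poses. Raycast each; keep the one whose scan matches to 4 dp.
  (4.5, 6.5, 120°): beam 2 = 1.5529 ≠ 3.6235 ✗
  (5.5, 3.5, 150°): beam 1 = 5.0000 ≠ 3.0000 ✗
  (6.5, 7.5, 15°): beam 1 = 5.7956 ≠ 3.0000 ✗
  …
  (6.5, 4.5, 330°): r_1=3.0000, r_2=3.6235, r_3=1.5529, r_4=3.0000 — all match ✓
No second candidate reproduces the full scan.

(x, y, θ) = (6.5, 4.5, 330°)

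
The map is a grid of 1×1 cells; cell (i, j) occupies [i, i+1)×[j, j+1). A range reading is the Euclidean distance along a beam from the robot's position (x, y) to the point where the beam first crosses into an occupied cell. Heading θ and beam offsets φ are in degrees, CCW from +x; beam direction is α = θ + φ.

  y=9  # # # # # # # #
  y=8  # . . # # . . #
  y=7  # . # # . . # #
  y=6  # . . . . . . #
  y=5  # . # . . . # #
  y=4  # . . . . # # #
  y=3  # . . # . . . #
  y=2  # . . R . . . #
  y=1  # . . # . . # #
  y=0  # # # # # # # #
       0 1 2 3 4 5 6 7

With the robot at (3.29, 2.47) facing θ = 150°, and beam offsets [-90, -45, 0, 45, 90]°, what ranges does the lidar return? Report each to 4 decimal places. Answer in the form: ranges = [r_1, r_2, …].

ranges = [0.6120, 0.5487, 2.6443, 2.3708, 0.5427]

beam 1: φ=-90°, α=60°
  d=(0.5000,0.8660)  start (3,2)  tX=1.4200 tY=0.6120  stride 1/|dx|=2.0000 1/|dy|=1.1547
    cross y-line → (3,3), t=0.6120 (wall)
  → r_1 = 0.6120
beam 2: φ=-45°, α=105°
  d=(-0.2588,0.9659)  start (3,2)  tX=1.1205 tY=0.5487  stride 1/|dx|=3.8637 1/|dy|=1.0353
    cross y-line → (3,3), t=0.5487 (wall)
  → r_2 = 0.5487
beam 3: φ=0°, α=150°
  d=(-0.8660,0.5000)  start (3,2)  tX=0.3349 tY=1.0600  stride 1/|dx|=1.1547 1/|dy|=2.0000
    cross x-line → (2,2), t=0.3349
    cross y-line → (2,3), t=1.0600
    cross x-line → (1,3), t=1.4896
    cross x-line → (0,3), t=2.6443 (wall)
  → r_3 = 2.6443
beam 4: φ=45°, α=195°
  d=(-0.9659,-0.2588)  start (3,2)  tX=0.3002 tY=1.8159  stride 1/|dx|=1.0353 1/|dy|=3.8637
    cross x-line → (2,2), t=0.3002
    cross x-line → (1,2), t=1.3355
    cross y-line → (1,1), t=1.8159
    cross x-line → (0,1), t=2.3708 (wall)
  → r_4 = 2.3708
beam 5: φ=90°, α=240°
  d=(-0.5000,-0.8660)  start (3,2)  tX=0.5800 tY=0.5427  stride 1/|dx|=2.0000 1/|dy|=1.1547
    cross y-line → (3,1), t=0.5427 (wall)
  → r_5 = 0.5427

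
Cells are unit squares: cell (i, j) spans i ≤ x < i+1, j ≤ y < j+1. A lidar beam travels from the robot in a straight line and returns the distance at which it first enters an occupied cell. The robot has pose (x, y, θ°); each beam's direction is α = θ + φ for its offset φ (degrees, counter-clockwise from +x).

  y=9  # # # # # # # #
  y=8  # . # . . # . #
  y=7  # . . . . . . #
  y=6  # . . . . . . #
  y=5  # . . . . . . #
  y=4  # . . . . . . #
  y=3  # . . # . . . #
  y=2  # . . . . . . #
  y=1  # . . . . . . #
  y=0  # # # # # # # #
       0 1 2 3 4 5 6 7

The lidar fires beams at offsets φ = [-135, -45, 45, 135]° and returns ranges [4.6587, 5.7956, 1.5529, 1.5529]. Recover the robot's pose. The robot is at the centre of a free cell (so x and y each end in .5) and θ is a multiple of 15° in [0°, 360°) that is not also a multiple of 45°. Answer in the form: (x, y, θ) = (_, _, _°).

Enumerate (i+0.5, j+0.5, θ) over the 45 free cells and 16 admissible headings. For each, cast all 4 beams and compare to the given ranges.
  (1.5, 1.5, 15°): beam 1 = 0.5774 ≠ 4.6587 ✗
  (3.5, 1.5, 195°): beam 1 = 7.0000 ≠ 4.6587 ✗
  (4.5, 7.5, 120°): beam 1 = 2.5882 ≠ 4.6587 ✗
  …
  (2.5, 2.5, 150°): r_1=4.6587, r_2=5.7956, r_3=1.5529, r_4=1.5529 — all match ✓
Only this pose fits every beam.

(x, y, θ) = (2.5, 2.5, 150°)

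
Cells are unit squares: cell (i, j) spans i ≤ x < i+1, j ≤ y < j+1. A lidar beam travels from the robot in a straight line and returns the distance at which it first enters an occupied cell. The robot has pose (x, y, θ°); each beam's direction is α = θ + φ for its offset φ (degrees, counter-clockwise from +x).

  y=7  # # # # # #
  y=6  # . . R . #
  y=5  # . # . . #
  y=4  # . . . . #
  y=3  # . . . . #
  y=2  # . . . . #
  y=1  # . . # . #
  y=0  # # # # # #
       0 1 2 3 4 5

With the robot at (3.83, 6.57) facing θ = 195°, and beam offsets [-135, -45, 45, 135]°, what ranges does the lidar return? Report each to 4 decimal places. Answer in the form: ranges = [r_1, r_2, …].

ranges = [0.4965, 0.8600, 1.6600, 1.3510]

beam 1: φ=-135°, α=60°
  dir = (cos 60°, sin 60°) = (0.5000, 0.8660); from cell (3,6)
  next x-line at t=0.3400, next y-line at t=0.4965; Δt_x=2.0000, Δt_y=1.1547
    x: enter (4,6) at t=0.3400
    y: enter (4,7) at t=0.4965 ← occupied
  → r_1 = 0.4965
beam 2: φ=-45°, α=150°
  dir = (cos 150°, sin 150°) = (-0.8660, 0.5000); from cell (3,6)
  next x-line at t=0.9584, next y-line at t=0.8600; Δt_x=1.1547, Δt_y=2.0000
    y: enter (3,7) at t=0.8600 ← occupied
  → r_2 = 0.8600
beam 3: φ=45°, α=240°
  dir = (cos 240°, sin 240°) = (-0.5000, -0.8660); from cell (3,6)
  next x-line at t=1.6600, next y-line at t=0.6582; Δt_x=2.0000, Δt_y=1.1547
    y: enter (3,5) at t=0.6582
    x: enter (2,5) at t=1.6600 ← occupied
  → r_3 = 1.6600
beam 4: φ=135°, α=330°
  dir = (cos 330°, sin 330°) = (0.8660, -0.5000); from cell (3,6)
  next x-line at t=0.1963, next y-line at t=1.1400; Δt_x=1.1547, Δt_y=2.0000
    x: enter (4,6) at t=0.1963
    y: enter (4,5) at t=1.1400
    x: enter (5,5) at t=1.3510 ← occupied
  → r_4 = 1.3510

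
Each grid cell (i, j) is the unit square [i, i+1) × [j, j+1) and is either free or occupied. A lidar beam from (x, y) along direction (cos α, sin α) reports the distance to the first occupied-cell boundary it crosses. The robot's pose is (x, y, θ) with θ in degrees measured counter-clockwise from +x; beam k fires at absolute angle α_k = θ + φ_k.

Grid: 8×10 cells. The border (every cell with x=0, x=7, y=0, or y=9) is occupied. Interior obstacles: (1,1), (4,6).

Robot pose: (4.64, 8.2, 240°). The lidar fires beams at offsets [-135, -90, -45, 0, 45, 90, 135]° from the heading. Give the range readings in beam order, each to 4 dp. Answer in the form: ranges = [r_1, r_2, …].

beam 1: φ=-135°, α=105°
  d=(-0.2588,0.9659)  start (4,8)  tX=2.4728 tY=0.8282  stride 1/|dx|=3.8637 1/|dy|=1.0353
    cross y-line → (4,9), t=0.8282 (wall)
  → r_1 = 0.8282
beam 2: φ=-90°, α=150°
  d=(-0.8660,0.5000)  start (4,8)  tX=0.7390 tY=1.6000  stride 1/|dx|=1.1547 1/|dy|=2.0000
    cross x-line → (3,8), t=0.7390
    cross y-line → (3,9), t=1.6000 (wall)
  → r_2 = 1.6000
beam 3: φ=-45°, α=195°
  d=(-0.9659,-0.2588)  start (4,8)  tX=0.6626 tY=0.7727  stride 1/|dx|=1.0353 1/|dy|=3.8637
    cross x-line → (3,8), t=0.6626
    cross y-line → (3,7), t=0.7727
    cross x-line → (2,7), t=1.6979
    cross x-line → (1,7), t=2.7331
    cross x-line → (0,7), t=3.7684 (wall)
  → r_3 = 3.7684
beam 4: φ=0°, α=240°
  d=(-0.5000,-0.8660)  start (4,8)  tX=1.2800 tY=0.2309  stride 1/|dx|=2.0000 1/|dy|=1.1547
    cross y-line → (4,7), t=0.2309
    cross x-line → (3,7), t=1.2800
    cross y-line → (3,6), t=1.3856
    cross y-line → (3,5), t=2.5403
    cross x-line → (2,5), t=3.2800
    cross y-line → (2,4), t=3.6950
    cross y-line → (2,3), t=4.8497
    cross x-line → (1,3), t=5.2800
    cross y-line → (1,2), t=6.0044
    cross y-line → (1,1), t=7.1591 (wall)
  → r_4 = 7.1591
beam 5: φ=45°, α=285°
  d=(0.2588,-0.9659)  start (4,8)  tX=1.3909 tY=0.2071  stride 1/|dx|=3.8637 1/|dy|=1.0353
    cross y-line → (4,7), t=0.2071
    cross y-line → (4,6), t=1.2423 (wall)
  → r_5 = 1.2423
beam 6: φ=90°, α=330°
  d=(0.8660,-0.5000)  start (4,8)  tX=0.4157 tY=0.4000  stride 1/|dx|=1.1547 1/|dy|=2.0000
    cross y-line → (4,7), t=0.4000
    cross x-line → (5,7), t=0.4157
    cross x-line → (6,7), t=1.5704
    cross y-line → (6,6), t=2.4000
    cross x-line → (7,6), t=2.7251 (wall)
  → r_6 = 2.7251
beam 7: φ=135°, α=15°
  d=(0.9659,0.2588)  start (4,8)  tX=0.3727 tY=3.0910  stride 1/|dx|=1.0353 1/|dy|=3.8637
    cross x-line → (5,8), t=0.3727
    cross x-line → (6,8), t=1.4080
    cross x-line → (7,8), t=2.4433 (wall)
  → r_7 = 2.4433

ranges = [0.8282, 1.6000, 3.7684, 7.1591, 1.2423, 2.7251, 2.4433]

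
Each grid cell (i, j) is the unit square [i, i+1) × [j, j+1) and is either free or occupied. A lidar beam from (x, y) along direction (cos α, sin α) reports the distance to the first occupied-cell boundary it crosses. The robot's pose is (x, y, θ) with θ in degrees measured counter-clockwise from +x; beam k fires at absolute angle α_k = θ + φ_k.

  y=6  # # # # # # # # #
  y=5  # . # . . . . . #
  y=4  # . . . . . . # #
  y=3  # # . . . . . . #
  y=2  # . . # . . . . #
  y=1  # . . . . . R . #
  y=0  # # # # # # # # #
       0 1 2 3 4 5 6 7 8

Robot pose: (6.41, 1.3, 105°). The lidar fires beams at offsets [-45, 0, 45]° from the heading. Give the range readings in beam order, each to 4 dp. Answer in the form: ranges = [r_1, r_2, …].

ranges = [3.1177, 4.8658, 2.7828]

beam 1: φ=-45°, α=60°
  d=(0.5000,0.8660)  start (6,1)  tX=1.1800 tY=0.8083  stride 1/|dx|=2.0000 1/|dy|=1.1547
    cross y-line → (6,2), t=0.8083
    cross x-line → (7,2), t=1.1800
    cross y-line → (7,3), t=1.9630
    cross y-line → (7,4), t=3.1177 (wall)
  → r_1 = 3.1177
beam 2: φ=0°, α=105°
  d=(-0.2588,0.9659)  start (6,1)  tX=1.5841 tY=0.7247  stride 1/|dx|=3.8637 1/|dy|=1.0353
    cross y-line → (6,2), t=0.7247
    cross x-line → (5,2), t=1.5841
    cross y-line → (5,3), t=1.7600
    cross y-line → (5,4), t=2.7952
    cross y-line → (5,5), t=3.8305
    cross y-line → (5,6), t=4.8658 (wall)
  → r_2 = 4.8658
beam 3: φ=45°, α=150°
  d=(-0.8660,0.5000)  start (6,1)  tX=0.4734 tY=1.4000  stride 1/|dx|=1.1547 1/|dy|=2.0000
    cross x-line → (5,1), t=0.4734
    cross y-line → (5,2), t=1.4000
    cross x-line → (4,2), t=1.6281
    cross x-line → (3,2), t=2.7828 (wall)
  → r_3 = 2.7828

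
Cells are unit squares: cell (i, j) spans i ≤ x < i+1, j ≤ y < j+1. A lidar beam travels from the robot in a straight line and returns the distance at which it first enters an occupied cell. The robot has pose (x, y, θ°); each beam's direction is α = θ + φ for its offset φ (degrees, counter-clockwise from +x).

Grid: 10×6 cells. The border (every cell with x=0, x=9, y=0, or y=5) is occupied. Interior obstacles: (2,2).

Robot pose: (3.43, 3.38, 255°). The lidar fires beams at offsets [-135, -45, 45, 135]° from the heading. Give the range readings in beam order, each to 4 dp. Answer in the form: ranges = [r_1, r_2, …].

beam 1: φ=-135°, α=120°
  d=(-0.5000,0.8660)  start (3,3)  tX=0.8600 tY=0.7159  stride 1/|dx|=2.0000 1/|dy|=1.1547
    cross y-line → (3,4), t=0.7159
    cross x-line → (2,4), t=0.8600
    cross y-line → (2,5), t=1.8706 (wall)
  → r_1 = 1.8706
beam 2: φ=-45°, α=210°
  d=(-0.8660,-0.5000)  start (3,3)  tX=0.4965 tY=0.7600  stride 1/|dx|=1.1547 1/|dy|=2.0000
    cross x-line → (2,3), t=0.4965
    cross y-line → (2,2), t=0.7600 (wall)
  → r_2 = 0.7600
beam 3: φ=45°, α=300°
  d=(0.5000,-0.8660)  start (3,3)  tX=1.1400 tY=0.4388  stride 1/|dx|=2.0000 1/|dy|=1.1547
    cross y-line → (3,2), t=0.4388
    cross x-line → (4,2), t=1.1400
    cross y-line → (4,1), t=1.5935
    cross y-line → (4,0), t=2.7482 (wall)
  → r_3 = 2.7482
beam 4: φ=135°, α=30°
  d=(0.8660,0.5000)  start (3,3)  tX=0.6582 tY=1.2400  stride 1/|dx|=1.1547 1/|dy|=2.0000
    cross x-line → (4,3), t=0.6582
    cross y-line → (4,4), t=1.2400
    cross x-line → (5,4), t=1.8129
    cross x-line → (6,4), t=2.9676
    cross y-line → (6,5), t=3.2400 (wall)
  → r_4 = 3.2400

ranges = [1.8706, 0.7600, 2.7482, 3.2400]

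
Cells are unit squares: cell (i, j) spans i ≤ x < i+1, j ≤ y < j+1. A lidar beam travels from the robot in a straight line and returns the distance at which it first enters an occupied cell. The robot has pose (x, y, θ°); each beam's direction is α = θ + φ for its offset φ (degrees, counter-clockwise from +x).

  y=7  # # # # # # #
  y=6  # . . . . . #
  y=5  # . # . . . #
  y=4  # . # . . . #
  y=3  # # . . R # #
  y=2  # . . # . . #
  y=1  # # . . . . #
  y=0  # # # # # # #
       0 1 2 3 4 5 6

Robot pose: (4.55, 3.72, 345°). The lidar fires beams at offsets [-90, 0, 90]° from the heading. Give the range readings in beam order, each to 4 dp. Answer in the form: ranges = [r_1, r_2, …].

ranges = [2.8160, 0.4659, 3.3957]

beam 1: φ=-90°, α=255°
  dir = (cos 255°, sin 255°) = (-0.2588, -0.9659); from cell (4,3)
  next x-line at t=2.1250, next y-line at t=0.7454; Δt_x=3.8637, Δt_y=1.0353
    y: enter (4,2) at t=0.7454
    y: enter (4,1) at t=1.7807
    x: enter (3,1) at t=2.1250
    y: enter (3,0) at t=2.8160 ← occupied
  → r_1 = 2.8160
beam 2: φ=0°, α=345°
  dir = (cos 345°, sin 345°) = (0.9659, -0.2588); from cell (4,3)
  next x-line at t=0.4659, next y-line at t=2.7819; Δt_x=1.0353, Δt_y=3.8637
    x: enter (5,3) at t=0.4659 ← occupied
  → r_2 = 0.4659
beam 3: φ=90°, α=75°
  dir = (cos 75°, sin 75°) = (0.2588, 0.9659); from cell (4,3)
  next x-line at t=1.7387, next y-line at t=0.2899; Δt_x=3.8637, Δt_y=1.0353
    y: enter (4,4) at t=0.2899
    y: enter (4,5) at t=1.3252
    x: enter (5,5) at t=1.7387
    y: enter (5,6) at t=2.3604
    y: enter (5,7) at t=3.3957 ← occupied
  → r_3 = 3.3957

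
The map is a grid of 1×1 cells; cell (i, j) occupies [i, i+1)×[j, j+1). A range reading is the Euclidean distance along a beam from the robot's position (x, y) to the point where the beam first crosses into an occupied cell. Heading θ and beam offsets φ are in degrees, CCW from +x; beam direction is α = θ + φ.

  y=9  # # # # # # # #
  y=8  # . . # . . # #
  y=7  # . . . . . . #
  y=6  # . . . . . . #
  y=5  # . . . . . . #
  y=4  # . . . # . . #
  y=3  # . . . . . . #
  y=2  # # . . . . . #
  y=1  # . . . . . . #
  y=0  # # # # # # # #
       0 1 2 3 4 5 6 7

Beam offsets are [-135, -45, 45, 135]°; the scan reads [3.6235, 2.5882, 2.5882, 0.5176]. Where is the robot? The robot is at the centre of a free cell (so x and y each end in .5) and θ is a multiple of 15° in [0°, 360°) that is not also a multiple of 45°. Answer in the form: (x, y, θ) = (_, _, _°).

(x, y, θ) = (4.5, 3.5, 300°)

Candidates: 44 free-cell centres × 16 headings = 704 poses. Raycast each; keep the one whose scan matches to 4 dp.
  (2.5, 8.5, 165°): beam 1 = 0.5774 ≠ 3.6235 ✗
  (5.5, 3.5, 30°): beam 1 = 2.5882 ≠ 3.6235 ✗
  (5.5, 1.5, 345°): beam 1 = 1.0000 ≠ 3.6235 ✗
  …
  (4.5, 3.5, 300°): r_1=3.6235, r_2=2.5882, r_3=2.5882, r_4=0.5176 — all match ✓
Only this pose fits every beam.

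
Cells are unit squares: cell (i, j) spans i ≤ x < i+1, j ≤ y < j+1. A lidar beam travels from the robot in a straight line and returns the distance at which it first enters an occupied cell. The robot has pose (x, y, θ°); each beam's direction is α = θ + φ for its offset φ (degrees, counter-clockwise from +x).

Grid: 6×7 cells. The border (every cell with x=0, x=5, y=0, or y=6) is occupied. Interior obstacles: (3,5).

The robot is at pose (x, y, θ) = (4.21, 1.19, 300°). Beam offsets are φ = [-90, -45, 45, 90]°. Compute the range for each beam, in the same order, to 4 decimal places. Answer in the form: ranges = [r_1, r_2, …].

ranges = [0.3800, 0.1967, 0.7341, 0.9122]

beam 1: φ=-90°, α=210°
  cosα=-0.8660 sinα=-0.5000 | (4,1) | tMaxX 0.2425 tMaxY 0.3800 | tΔX 1.1547 tΔY 2.0000
    t=0.2425 [x] (3,1)
    t=0.3800 [y] (3,0) — stop
  → r_1 = 0.3800
beam 2: φ=-45°, α=255°
  cosα=-0.2588 sinα=-0.9659 | (4,1) | tMaxX 0.8114 tMaxY 0.1967 | tΔX 3.8637 tΔY 1.0353
    t=0.1967 [y] (4,0) — stop
  → r_2 = 0.1967
beam 3: φ=45°, α=345°
  cosα=0.9659 sinα=-0.2588 | (4,1) | tMaxX 0.8179 tMaxY 0.7341 | tΔX 1.0353 tΔY 3.8637
    t=0.7341 [y] (4,0) — stop
  → r_3 = 0.7341
beam 4: φ=90°, α=30°
  cosα=0.8660 sinα=0.5000 | (4,1) | tMaxX 0.9122 tMaxY 1.6200 | tΔX 1.1547 tΔY 2.0000
    t=0.9122 [x] (5,1) — stop
  → r_4 = 0.9122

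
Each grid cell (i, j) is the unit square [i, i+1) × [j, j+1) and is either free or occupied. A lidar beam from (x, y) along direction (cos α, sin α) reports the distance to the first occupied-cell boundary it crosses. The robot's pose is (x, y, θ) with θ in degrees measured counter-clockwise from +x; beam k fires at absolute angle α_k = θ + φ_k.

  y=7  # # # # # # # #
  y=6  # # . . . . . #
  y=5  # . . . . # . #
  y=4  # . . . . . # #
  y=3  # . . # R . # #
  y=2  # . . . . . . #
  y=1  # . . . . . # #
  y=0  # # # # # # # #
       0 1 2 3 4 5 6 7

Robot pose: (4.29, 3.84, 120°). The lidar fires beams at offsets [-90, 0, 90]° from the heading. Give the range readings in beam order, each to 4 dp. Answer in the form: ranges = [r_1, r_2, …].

ranges = [1.9745, 3.6489, 0.3349]

beam 1: φ=-90°, α=30°
  cosα=0.8660 sinα=0.5000 | (4,3) | tMaxX 0.8198 tMaxY 0.3200 | tΔX 1.1547 tΔY 2.0000
    t=0.3200 [y] (4,4)
    t=0.8198 [x] (5,4)
    t=1.9745 [x] (6,4) — stop
  → r_1 = 1.9745
beam 2: φ=0°, α=120°
  cosα=-0.5000 sinα=0.8660 | (4,3) | tMaxX 0.5800 tMaxY 0.1848 | tΔX 2.0000 tΔY 1.1547
    t=0.1848 [y] (4,4)
    t=0.5800 [x] (3,4)
    t=1.3395 [y] (3,5)
    t=2.4942 [y] (3,6)
    t=2.5800 [x] (2,6)
    t=3.6489 [y] (2,7) — stop
  → r_2 = 3.6489
beam 3: φ=90°, α=210°
  cosα=-0.8660 sinα=-0.5000 | (4,3) | tMaxX 0.3349 tMaxY 1.6800 | tΔX 1.1547 tΔY 2.0000
    t=0.3349 [x] (3,3) — stop
  → r_3 = 0.3349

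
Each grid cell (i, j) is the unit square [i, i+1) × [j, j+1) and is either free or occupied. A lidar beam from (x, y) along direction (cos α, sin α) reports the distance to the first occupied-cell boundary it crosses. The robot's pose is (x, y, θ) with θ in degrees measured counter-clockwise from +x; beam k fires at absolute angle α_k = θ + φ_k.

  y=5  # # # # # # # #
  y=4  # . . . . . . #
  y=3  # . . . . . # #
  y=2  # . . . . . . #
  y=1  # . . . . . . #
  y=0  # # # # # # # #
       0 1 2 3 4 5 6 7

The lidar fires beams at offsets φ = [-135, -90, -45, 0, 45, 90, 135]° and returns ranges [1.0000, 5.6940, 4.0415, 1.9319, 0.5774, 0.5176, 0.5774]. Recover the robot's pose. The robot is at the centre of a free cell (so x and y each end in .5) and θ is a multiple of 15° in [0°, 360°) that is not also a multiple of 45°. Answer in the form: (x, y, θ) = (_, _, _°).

Enumerate (i+0.5, j+0.5, θ) over the 23 free cells and 16 admissible headings. For each, cast all 7 beams and compare to the given ranges.
  (4.5, 2.5, 330°): beam 1 = 3.6235 ≠ 1.0000 ✗
  (2.5, 4.5, 285°): beam 2 = 1.5529 ≠ 5.6940 ✗
  (6.5, 4.5, 105°): beam 1 = 0.5774 ≠ 1.0000 ✗
  (2.5, 4.5, 60°): beam 1 = 3.6235 ≠ 1.0000 ✗
  …
  (1.5, 1.5, 105°): r_1=1.0000, r_2=5.6940, r_3=4.0415, r_4=1.9319, r_5=0.5774, r_6=0.5176, r_7=0.5774 — all match ✓
Only this pose fits every beam.

(x, y, θ) = (1.5, 1.5, 105°)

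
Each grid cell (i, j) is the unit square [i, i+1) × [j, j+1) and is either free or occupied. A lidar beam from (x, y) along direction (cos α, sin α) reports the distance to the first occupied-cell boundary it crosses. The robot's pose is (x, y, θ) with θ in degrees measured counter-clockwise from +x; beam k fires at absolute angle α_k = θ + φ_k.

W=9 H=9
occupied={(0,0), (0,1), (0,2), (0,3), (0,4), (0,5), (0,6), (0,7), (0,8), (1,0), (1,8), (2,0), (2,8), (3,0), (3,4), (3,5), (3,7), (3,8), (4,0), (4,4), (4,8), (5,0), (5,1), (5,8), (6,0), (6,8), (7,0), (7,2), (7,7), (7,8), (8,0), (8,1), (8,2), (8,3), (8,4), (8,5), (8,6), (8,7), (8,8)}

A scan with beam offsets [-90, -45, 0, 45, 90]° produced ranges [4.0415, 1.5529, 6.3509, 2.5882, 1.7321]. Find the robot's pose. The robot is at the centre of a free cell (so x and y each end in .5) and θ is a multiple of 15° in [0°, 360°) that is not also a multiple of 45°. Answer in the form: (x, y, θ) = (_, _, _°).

(x, y, θ) = (6.5, 4.5, 210°)

Enumerate (i+0.5, j+0.5, θ) over the 42 free cells and 16 admissible headings. For each, cast all 5 beams and compare to the given ranges.
  (6.5, 2.5, 210°): beam 1 = 5.1962 ≠ 4.0415 ✗
  (2.5, 2.5, 150°): beam 1 = 1.7321 ≠ 4.0415 ✗
  (7.5, 6.5, 15°): beam 1 = 1.9319 ≠ 4.0415 ✗
  (4.5, 6.5, 240°): beam 1 = 1.0000 ≠ 4.0415 ✗
  …
  (6.5, 4.5, 210°): r_1=4.0415, r_2=1.5529, r_3=6.3509, r_4=2.5882, r_5=1.7321 — all match ✓
Only this pose fits every beam.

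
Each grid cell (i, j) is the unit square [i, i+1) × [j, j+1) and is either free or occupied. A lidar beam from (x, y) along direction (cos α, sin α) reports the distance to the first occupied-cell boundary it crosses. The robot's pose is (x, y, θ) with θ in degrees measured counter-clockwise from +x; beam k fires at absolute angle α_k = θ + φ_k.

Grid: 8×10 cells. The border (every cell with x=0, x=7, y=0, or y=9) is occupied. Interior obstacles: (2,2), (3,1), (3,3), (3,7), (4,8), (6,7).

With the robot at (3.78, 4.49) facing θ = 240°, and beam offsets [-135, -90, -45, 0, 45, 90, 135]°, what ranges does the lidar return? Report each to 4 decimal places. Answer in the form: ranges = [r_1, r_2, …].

beam 1: φ=-135°, α=105°
  dir = (cos 105°, sin 105°) = (-0.2588, 0.9659); from cell (3,4)
  next x-line at t=3.0137, next y-line at t=0.5280; Δt_x=3.8637, Δt_y=1.0353
    y: enter (3,5) at t=0.5280
    y: enter (3,6) at t=1.5633
    y: enter (3,7) at t=2.5985 ← occupied
  → r_1 = 2.5985
beam 2: φ=-90°, α=150°
  dir = (cos 150°, sin 150°) = (-0.8660, 0.5000); from cell (3,4)
  next x-line at t=0.9007, next y-line at t=1.0200; Δt_x=1.1547, Δt_y=2.0000
    x: enter (2,4) at t=0.9007
    y: enter (2,5) at t=1.0200
    x: enter (1,5) at t=2.0554
    y: enter (1,6) at t=3.0200
    x: enter (0,6) at t=3.2101 ← occupied
  → r_2 = 3.2101
beam 3: φ=-45°, α=195°
  dir = (cos 195°, sin 195°) = (-0.9659, -0.2588); from cell (3,4)
  next x-line at t=0.8075, next y-line at t=1.8932; Δt_x=1.0353, Δt_y=3.8637
    x: enter (2,4) at t=0.8075
    x: enter (1,4) at t=1.8428
    y: enter (1,3) at t=1.8932
    x: enter (0,3) at t=2.8781 ← occupied
  → r_3 = 2.8781
beam 4: φ=0°, α=240°
  dir = (cos 240°, sin 240°) = (-0.5000, -0.8660); from cell (3,4)
  next x-line at t=1.5600, next y-line at t=0.5658; Δt_x=2.0000, Δt_y=1.1547
    y: enter (3,3) at t=0.5658 ← occupied
  → r_4 = 0.5658
beam 5: φ=45°, α=285°
  dir = (cos 285°, sin 285°) = (0.2588, -0.9659); from cell (3,4)
  next x-line at t=0.8500, next y-line at t=0.5073; Δt_x=3.8637, Δt_y=1.0353
    y: enter (3,3) at t=0.5073 ← occupied
  → r_5 = 0.5073
beam 6: φ=90°, α=330°
  dir = (cos 330°, sin 330°) = (0.8660, -0.5000); from cell (3,4)
  next x-line at t=0.2540, next y-line at t=0.9800; Δt_x=1.1547, Δt_y=2.0000
    x: enter (4,4) at t=0.2540
    y: enter (4,3) at t=0.9800
    x: enter (5,3) at t=1.4087
    x: enter (6,3) at t=2.5634
    y: enter (6,2) at t=2.9800
    x: enter (7,2) at t=3.7181 ← occupied
  → r_6 = 3.7181
beam 7: φ=135°, α=15°
  dir = (cos 15°, sin 15°) = (0.9659, 0.2588); from cell (3,4)
  next x-line at t=0.2278, next y-line at t=1.9705; Δt_x=1.0353, Δt_y=3.8637
    x: enter (4,4) at t=0.2278
    x: enter (5,4) at t=1.2630
    y: enter (5,5) at t=1.9705
    x: enter (6,5) at t=2.2983
    x: enter (7,5) at t=3.3336 ← occupied
  → r_7 = 3.3336

ranges = [2.5985, 3.2101, 2.8781, 0.5658, 0.5073, 3.7181, 3.3336]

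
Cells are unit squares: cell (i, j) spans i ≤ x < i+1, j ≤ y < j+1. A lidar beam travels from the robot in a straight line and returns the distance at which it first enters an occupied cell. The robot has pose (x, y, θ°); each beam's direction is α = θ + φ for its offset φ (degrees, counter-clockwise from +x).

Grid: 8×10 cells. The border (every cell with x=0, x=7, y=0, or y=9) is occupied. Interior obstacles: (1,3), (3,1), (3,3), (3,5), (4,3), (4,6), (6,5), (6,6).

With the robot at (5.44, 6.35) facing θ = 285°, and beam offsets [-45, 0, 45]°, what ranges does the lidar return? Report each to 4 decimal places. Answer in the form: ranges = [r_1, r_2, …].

ranges = [2.7135, 5.5387, 0.6466]

beam 1: φ=-45°, α=240°
  d=(-0.5000,-0.8660)  start (5,6)  tX=0.8800 tY=0.4041  stride 1/|dx|=2.0000 1/|dy|=1.1547
    cross y-line → (5,5), t=0.4041
    cross x-line → (4,5), t=0.8800
    cross y-line → (4,4), t=1.5588
    cross y-line → (4,3), t=2.7135 (wall)
  → r_1 = 2.7135
beam 2: φ=0°, α=285°
  d=(0.2588,-0.9659)  start (5,6)  tX=2.1637 tY=0.3623  stride 1/|dx|=3.8637 1/|dy|=1.0353
    cross y-line → (5,5), t=0.3623
    cross y-line → (5,4), t=1.3976
    cross x-line → (6,4), t=2.1637
    cross y-line → (6,3), t=2.4329
    cross y-line → (6,2), t=3.4682
    cross y-line → (6,1), t=4.5035
    cross y-line → (6,0), t=5.5387 (wall)
  → r_2 = 5.5387
beam 3: φ=45°, α=330°
  d=(0.8660,-0.5000)  start (5,6)  tX=0.6466 tY=0.7000  stride 1/|dx|=1.1547 1/|dy|=2.0000
    cross x-line → (6,6), t=0.6466 (wall)
  → r_3 = 0.6466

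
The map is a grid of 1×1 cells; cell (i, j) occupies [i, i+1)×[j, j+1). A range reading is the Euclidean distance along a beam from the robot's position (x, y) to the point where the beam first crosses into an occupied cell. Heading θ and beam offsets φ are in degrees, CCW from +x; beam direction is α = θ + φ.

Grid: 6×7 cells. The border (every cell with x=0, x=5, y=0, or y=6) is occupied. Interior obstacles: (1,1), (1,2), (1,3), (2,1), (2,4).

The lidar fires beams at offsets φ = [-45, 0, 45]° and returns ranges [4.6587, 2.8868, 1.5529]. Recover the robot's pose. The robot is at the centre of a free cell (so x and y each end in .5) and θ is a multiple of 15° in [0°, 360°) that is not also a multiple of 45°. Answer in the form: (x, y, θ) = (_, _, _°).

The pose lattice has 15·16 = 240 candidates. Test each by forward raycasting.
  (4.5, 1.5, 345°): beam 1 = 0.5774 ≠ 4.6587 ✗
  (3.5, 1.5, 300°): beam 1 = 0.5176 ≠ 4.6587 ✗
  (2.5, 3.5, 105°): beam 1 = 0.5774 ≠ 4.6587 ✗
  …
  (4.5, 1.5, 150°): r_1=4.6587, r_2=2.8868, r_3=1.5529 — all match ✓
Unique over the lattice → pose = (4.5, 1.5, 150°).

(x, y, θ) = (4.5, 1.5, 150°)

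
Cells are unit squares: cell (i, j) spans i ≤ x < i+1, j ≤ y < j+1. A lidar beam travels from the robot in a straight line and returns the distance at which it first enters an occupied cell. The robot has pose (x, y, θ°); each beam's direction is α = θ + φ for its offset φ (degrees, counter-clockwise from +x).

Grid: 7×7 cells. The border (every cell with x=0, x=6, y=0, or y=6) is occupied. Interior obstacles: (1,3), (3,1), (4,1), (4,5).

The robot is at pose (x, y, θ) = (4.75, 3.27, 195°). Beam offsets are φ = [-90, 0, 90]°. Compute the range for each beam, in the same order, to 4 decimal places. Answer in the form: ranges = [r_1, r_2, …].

ranges = [1.7910, 3.8823, 2.3501]

beam 1: φ=-90°, α=105°
  d=(-0.2588,0.9659)  start (4,3)  tX=2.8978 tY=0.7558  stride 1/|dx|=3.8637 1/|dy|=1.0353
    cross y-line → (4,4), t=0.7558
    cross y-line → (4,5), t=1.7910 (wall)
  → r_1 = 1.7910
beam 2: φ=0°, α=195°
  d=(-0.9659,-0.2588)  start (4,3)  tX=0.7765 tY=1.0432  stride 1/|dx|=1.0353 1/|dy|=3.8637
    cross x-line → (3,3), t=0.7765
    cross y-line → (3,2), t=1.0432
    cross x-line → (2,2), t=1.8117
    cross x-line → (1,2), t=2.8470
    cross x-line → (0,2), t=3.8823 (wall)
  → r_2 = 3.8823
beam 3: φ=90°, α=285°
  d=(0.2588,-0.9659)  start (4,3)  tX=0.9659 tY=0.2795  stride 1/|dx|=3.8637 1/|dy|=1.0353
    cross y-line → (4,2), t=0.2795
    cross x-line → (5,2), t=0.9659
    cross y-line → (5,1), t=1.3148
    cross y-line → (5,0), t=2.3501 (wall)
  → r_3 = 2.3501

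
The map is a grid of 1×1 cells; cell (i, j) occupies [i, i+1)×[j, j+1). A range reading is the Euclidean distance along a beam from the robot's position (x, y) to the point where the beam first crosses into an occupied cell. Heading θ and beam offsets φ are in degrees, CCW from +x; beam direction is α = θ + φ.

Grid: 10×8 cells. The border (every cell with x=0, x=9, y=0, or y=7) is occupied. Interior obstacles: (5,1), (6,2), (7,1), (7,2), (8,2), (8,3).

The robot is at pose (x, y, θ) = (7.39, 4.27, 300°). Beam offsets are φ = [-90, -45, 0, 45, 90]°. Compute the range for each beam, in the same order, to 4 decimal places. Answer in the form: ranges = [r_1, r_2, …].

ranges = [6.5400, 1.3148, 1.2200, 1.0432, 1.8591]

beam 1: φ=-90°, α=210°
  d=(-0.8660,-0.5000)  start (7,4)  tX=0.4503 tY=0.5400  stride 1/|dx|=1.1547 1/|dy|=2.0000
    cross x-line → (6,4), t=0.4503
    cross y-line → (6,3), t=0.5400
    cross x-line → (5,3), t=1.6050
    cross y-line → (5,2), t=2.5400
    cross x-line → (4,2), t=2.7597
    cross x-line → (3,2), t=3.9144
    cross y-line → (3,1), t=4.5400
    cross x-line → (2,1), t=5.0691
    cross x-line → (1,1), t=6.2238
    cross y-line → (1,0), t=6.5400 (wall)
  → r_1 = 6.5400
beam 2: φ=-45°, α=255°
  d=(-0.2588,-0.9659)  start (7,4)  tX=1.5068 tY=0.2795  stride 1/|dx|=3.8637 1/|dy|=1.0353
    cross y-line → (7,3), t=0.2795
    cross y-line → (7,2), t=1.3148 (wall)
  → r_2 = 1.3148
beam 3: φ=0°, α=300°
  d=(0.5000,-0.8660)  start (7,4)  tX=1.2200 tY=0.3118  stride 1/|dx|=2.0000 1/|dy|=1.1547
    cross y-line → (7,3), t=0.3118
    cross x-line → (8,3), t=1.2200 (wall)
  → r_3 = 1.2200
beam 4: φ=45°, α=345°
  d=(0.9659,-0.2588)  start (7,4)  tX=0.6315 tY=1.0432  stride 1/|dx|=1.0353 1/|dy|=3.8637
    cross x-line → (8,4), t=0.6315
    cross y-line → (8,3), t=1.0432 (wall)
  → r_4 = 1.0432
beam 5: φ=90°, α=30°
  d=(0.8660,0.5000)  start (7,4)  tX=0.7044 tY=1.4600  stride 1/|dx|=1.1547 1/|dy|=2.0000
    cross x-line → (8,4), t=0.7044
    cross y-line → (8,5), t=1.4600
    cross x-line → (9,5), t=1.8591 (wall)
  → r_5 = 1.8591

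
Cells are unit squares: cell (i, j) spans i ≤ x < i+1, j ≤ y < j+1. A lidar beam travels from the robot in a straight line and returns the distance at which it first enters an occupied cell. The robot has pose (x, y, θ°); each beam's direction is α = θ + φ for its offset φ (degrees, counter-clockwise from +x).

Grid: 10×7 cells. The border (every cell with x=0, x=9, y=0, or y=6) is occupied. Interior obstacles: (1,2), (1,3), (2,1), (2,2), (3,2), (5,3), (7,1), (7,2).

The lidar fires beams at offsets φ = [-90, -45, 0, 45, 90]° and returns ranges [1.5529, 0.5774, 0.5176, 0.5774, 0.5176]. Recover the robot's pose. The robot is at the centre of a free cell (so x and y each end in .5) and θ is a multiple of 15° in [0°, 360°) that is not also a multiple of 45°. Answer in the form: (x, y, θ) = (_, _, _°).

(x, y, θ) = (1.5, 4.5, 195°)

Enumerate (i+0.5, j+0.5, θ) over the 32 free cells and 16 admissible headings. For each, cast all 5 beams and compare to the given ranges.
  (7.5, 3.5, 195°): beam 1 = 2.5882 ≠ 1.5529 ✗
  (7.5, 3.5, 15°): beam 1 = 0.5176 ≠ 1.5529 ✗
  (3.5, 3.5, 195°): beam 1 = 2.5882 ≠ 1.5529 ✗
  (4.5, 5.5, 60°): beam 1 = 5.1962 ≠ 1.5529 ✗
  (4.5, 3.5, 195°): beam 1 = 2.5882 ≠ 1.5529 ✗
  …
  (1.5, 4.5, 195°): r_1=1.5529, r_2=0.5774, r_3=0.5176, r_4=0.5774, r_5=0.5176 — all match ✓
No second candidate reproduces the full scan.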